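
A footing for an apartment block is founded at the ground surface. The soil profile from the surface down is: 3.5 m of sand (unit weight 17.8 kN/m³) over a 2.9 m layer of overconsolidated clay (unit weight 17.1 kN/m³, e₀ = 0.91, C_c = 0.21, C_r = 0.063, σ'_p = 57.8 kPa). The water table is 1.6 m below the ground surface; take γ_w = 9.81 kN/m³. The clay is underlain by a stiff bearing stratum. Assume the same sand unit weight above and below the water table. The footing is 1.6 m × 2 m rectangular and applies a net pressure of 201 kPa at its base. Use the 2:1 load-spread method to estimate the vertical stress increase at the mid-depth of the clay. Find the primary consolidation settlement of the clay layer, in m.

S_c ≈ 0.0259 m

Mid-depth of clay below the ground surface: z = 3.5 + 2.9/2 = 4.95 m.
Total vertical stress at mid-clay: σ_v = 17.8×3.5 + 17.1×1.45 = 87.095 kPa.
Pore pressure: u = 9.81×(4.95 − 1.6) = 32.864 kPa.
Initial effective stress: σ'_0 = σ_v − u = 87.095 − 32.864 = 54.231 kPa.
Stress increase at mid-clay by the 2:1 spreading method:
Δσ = qBL/((B+z)(L+z)) = 201×1.6×2/((1.6+4.95)(2+4.95)) = 14.129 kPa
Final effective stress: σ'_f = 54.231 + 14.129 = 68.36 kPa.
σ'_f = 68.36 > σ'_p = 57.8 kPa, so the stress path crosses the preconsolidation pressure — recompression up to σ'_p, then virgin compression beyond:
S_c = H/(1+e₀)·[C_r·log₁₀(σ'_p/σ'_0) + C_c·log₁₀(σ'_f/σ'_p)]
    = 2.9/1.91 × [0.063×log₁₀(57.8/54.231) + 0.21×log₁₀(68.36/57.8)]
    = 1.5183 × [0.0017439 + 0.015304] = 0.02588 m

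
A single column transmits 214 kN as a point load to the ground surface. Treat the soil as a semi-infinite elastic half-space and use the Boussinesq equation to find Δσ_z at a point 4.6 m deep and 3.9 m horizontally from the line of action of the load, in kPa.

Boussinesq vertical stress below a point load on an elastic half-space:
Δσ_z = 3P/(2πz²) · [1 + (r/z)²]^(−5/2)
r/z = 3.9/4.6 = 0.84783; [1+(r/z)²]^(−5/2) = 0.25818.
Δσ_z = 3×214/(2π×4.6²) × 0.25818 = 4.8288 × 0.25818 = 1.247 kPa

Δσ_z ≈ 1.25 kPa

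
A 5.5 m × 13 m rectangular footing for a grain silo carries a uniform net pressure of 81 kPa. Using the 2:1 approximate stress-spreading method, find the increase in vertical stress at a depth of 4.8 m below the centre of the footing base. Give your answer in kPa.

Δσ_z ≈ 31.6 kPa

By the 2:1 method the load spreads at 1 horizontal : 2 vertical, so at depth z the loaded area has grown by z in each plan dimension:
Δσ = qBL/((B+z)(L+z)) = 81×5.5×13/((5.5+4.8)(13+4.8)) = 31.589 kPa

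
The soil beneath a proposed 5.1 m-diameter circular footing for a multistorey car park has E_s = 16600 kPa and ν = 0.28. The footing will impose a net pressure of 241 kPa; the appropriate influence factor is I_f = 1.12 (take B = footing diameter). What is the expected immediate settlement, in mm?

S_e ≈ 76.4 mm

Immediate (elastic) settlement: S_e = q·B·(1−ν²)/E_s · I_f.
S_e = 241 × 5.1 × (1 − 0.28²) / 16600 × 1.12
    = 241 × 5.1 × 0.9216 / 16600 × 1.12
    = 0.07643 m = 76.43 mm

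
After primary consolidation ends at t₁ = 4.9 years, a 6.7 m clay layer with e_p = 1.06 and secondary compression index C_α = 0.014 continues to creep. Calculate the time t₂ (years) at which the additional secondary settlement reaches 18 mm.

S_s = C_α·H/(1+e_p)·log₁₀(t₂/t₁) ⇒ log₁₀(t₂/t₁) = S_s·(1+e_p)/(C_α·H).
log₁₀(t₂/t₁) = 0.018 × (1+1.06) / (0.014×6.7) = 0.3953
t₂ = t₁ × 10^0.3953 = 4.9 × 2.485 = 12.18 years

t₂ ≈ 12.2 years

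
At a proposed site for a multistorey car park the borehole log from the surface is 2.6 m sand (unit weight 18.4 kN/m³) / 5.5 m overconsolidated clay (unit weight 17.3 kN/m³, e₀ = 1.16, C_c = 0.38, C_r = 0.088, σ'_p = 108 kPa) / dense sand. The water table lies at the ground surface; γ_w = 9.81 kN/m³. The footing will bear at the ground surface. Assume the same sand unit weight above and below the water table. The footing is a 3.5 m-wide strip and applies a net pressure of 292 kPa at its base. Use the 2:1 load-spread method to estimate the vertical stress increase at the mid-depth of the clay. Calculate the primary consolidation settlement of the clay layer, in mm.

S_c ≈ 251 mm

Mid-depth of clay below the ground surface: z = 2.6 + 5.5/2 = 5.35 m.
Total vertical stress at mid-clay: σ_v = 18.4×2.6 + 17.3×2.75 = 95.415 kPa.
Pore pressure: u = 9.81×(5.35 − 0) = 52.483 kPa.
Initial effective stress: σ'_0 = σ_v − u = 95.415 − 52.483 = 42.932 kPa.
Stress increase at mid-clay by the 2:1 spreading method:
Δσ = qB/(B+z) = 292×3.5/(3.5+5.35) = 115.48 kPa
Final effective stress: σ'_f = 42.932 + 115.48 = 158.41 kPa.
σ'_f = 158.41 > σ'_p = 108 kPa, so the stress path crosses the preconsolidation pressure — recompression up to σ'_p, then virgin compression beyond:
S_c = H/(1+e₀)·[C_r·log₁₀(σ'_p/σ'_0) + C_c·log₁₀(σ'_f/σ'_p)]
    = 5.5/2.16 × [0.088×log₁₀(108/42.932) + 0.38×log₁₀(158.41/108)]
    = 2.5463 × [0.035257 + 0.063216] = 0.2507 m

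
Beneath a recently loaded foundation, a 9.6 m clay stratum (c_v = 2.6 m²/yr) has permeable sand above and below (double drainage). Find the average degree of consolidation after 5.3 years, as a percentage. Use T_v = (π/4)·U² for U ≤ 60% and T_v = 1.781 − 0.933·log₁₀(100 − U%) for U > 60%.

U ≈ 81.5 %

Drainage path length: H_d = H/2 = 4.8 m (double drainage).
T_v = c_v·t/H_d² = 2.6×5.3/4.8² = 0.59809.
T_v = 0.59809 corresponds to the U > 60% branch:
U = 1 − 10^((1.781 − T_v)/0.933)/100 = 0.8147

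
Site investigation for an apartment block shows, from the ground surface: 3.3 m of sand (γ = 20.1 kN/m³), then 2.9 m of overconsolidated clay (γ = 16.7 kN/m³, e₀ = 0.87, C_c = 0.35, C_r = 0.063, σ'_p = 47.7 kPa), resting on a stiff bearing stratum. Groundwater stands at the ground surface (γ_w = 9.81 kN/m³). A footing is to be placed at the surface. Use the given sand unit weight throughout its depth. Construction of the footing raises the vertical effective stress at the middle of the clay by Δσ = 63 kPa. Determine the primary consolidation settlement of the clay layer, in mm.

S_c ≈ 194 mm

Mid-depth of clay below the ground surface: z = 3.3 + 2.9/2 = 4.75 m.
Total vertical stress at mid-clay: σ_v = 20.1×3.3 + 16.7×1.45 = 90.545 kPa.
Pore pressure: u = 9.81×(4.75 − 0) = 46.598 kPa.
Initial effective stress: σ'_0 = σ_v − u = 90.545 − 46.598 = 43.947 kPa.
Final effective stress: σ'_f = 43.947 + 63 = 106.95 kPa.
σ'_f = 106.95 > σ'_p = 47.7 kPa, so the stress path crosses the preconsolidation pressure — recompression up to σ'_p, then virgin compression beyond:
S_c = H/(1+e₀)·[C_r·log₁₀(σ'_p/σ'_0) + C_c·log₁₀(σ'_f/σ'_p)]
    = 2.9/1.87 × [0.063×log₁₀(47.7/43.947) + 0.35×log₁₀(106.95/47.7)]
    = 1.5508 × [0.0022421 + 0.12273] = 0.1938 m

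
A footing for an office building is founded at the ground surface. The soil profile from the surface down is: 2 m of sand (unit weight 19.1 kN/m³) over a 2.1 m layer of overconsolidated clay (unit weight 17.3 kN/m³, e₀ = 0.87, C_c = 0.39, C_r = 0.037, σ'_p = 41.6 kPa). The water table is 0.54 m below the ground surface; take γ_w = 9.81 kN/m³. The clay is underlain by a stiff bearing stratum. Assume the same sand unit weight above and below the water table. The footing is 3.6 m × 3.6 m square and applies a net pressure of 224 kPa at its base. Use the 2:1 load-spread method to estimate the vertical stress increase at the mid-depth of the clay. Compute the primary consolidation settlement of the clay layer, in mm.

S_c ≈ 167 mm

Mid-depth of clay below the ground surface: z = 2 + 2.1/2 = 3.05 m.
Total vertical stress at mid-clay: σ_v = 19.1×2 + 17.3×1.05 = 56.365 kPa.
Pore pressure: u = 9.81×(3.05 − 0.54) = 24.623 kPa.
Initial effective stress: σ'_0 = σ_v − u = 56.365 − 24.623 = 31.742 kPa.
Stress increase at mid-clay by the 2:1 spreading method:
Δσ = qBL/((B+z)(L+z)) = 224×3.6×3.6/((3.6+3.05)(3.6+3.05)) = 65.646 kPa
Final effective stress: σ'_f = 31.742 + 65.646 = 97.388 kPa.
σ'_f = 97.388 > σ'_p = 41.6 kPa, so the stress path crosses the preconsolidation pressure — recompression up to σ'_p, then virgin compression beyond:
S_c = H/(1+e₀)·[C_r·log₁₀(σ'_p/σ'_0) + C_c·log₁₀(σ'_f/σ'_p)]
    = 2.1/1.87 × [0.037×log₁₀(41.6/31.742) + 0.39×log₁₀(97.388/41.6)]
    = 1.123 × [0.004346 + 0.14407] = 0.1667 m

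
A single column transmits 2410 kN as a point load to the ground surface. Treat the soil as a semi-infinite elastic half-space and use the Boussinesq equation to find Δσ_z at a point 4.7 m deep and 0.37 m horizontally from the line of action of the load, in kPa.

Boussinesq vertical stress below a point load on an elastic half-space:
Δσ_z = 3P/(2πz²) · [1 + (r/z)²]^(−5/2)
r/z = 0.37/4.7 = 0.078723; [1+(r/z)²]^(−5/2) = 0.98467.
Δσ_z = 3×2410/(2π×4.7²) × 0.98467 = 52.091 × 0.98467 = 51.29 kPa

Δσ_z ≈ 51.3 kPa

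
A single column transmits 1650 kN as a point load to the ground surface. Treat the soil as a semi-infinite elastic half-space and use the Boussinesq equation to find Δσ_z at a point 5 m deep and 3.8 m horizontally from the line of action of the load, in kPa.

Boussinesq vertical stress below a point load on an elastic half-space:
Δσ_z = 3P/(2πz²) · [1 + (r/z)²]^(−5/2)
r/z = 3.8/5 = 0.76; [1+(r/z)²]^(−5/2) = 0.3199.
Δσ_z = 3×1650/(2π×5²) × 0.3199 = 31.513 × 0.3199 = 10.08 kPa

Δσ_z ≈ 10.1 kPa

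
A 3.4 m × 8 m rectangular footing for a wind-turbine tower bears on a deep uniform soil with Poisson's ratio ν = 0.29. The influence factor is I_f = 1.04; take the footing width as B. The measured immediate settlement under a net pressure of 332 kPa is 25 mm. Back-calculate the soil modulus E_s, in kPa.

E_s ≈ 43000 kPa

S_e = q·B·(1−ν²)/E_s · I_f  ⇒  E_s = q·B·(1−ν²)·I_f / S_e.
E_s = 332 × 3.4 × 0.9159 × 1.04 / 0.025 = 43010 kPa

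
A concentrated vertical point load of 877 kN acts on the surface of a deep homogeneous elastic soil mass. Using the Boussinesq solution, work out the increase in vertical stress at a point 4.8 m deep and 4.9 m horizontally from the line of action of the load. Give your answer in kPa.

Δσ_z ≈ 3.05 kPa

Boussinesq vertical stress below a point load on an elastic half-space:
Δσ_z = 3P/(2πz²) · [1 + (r/z)²]^(−5/2)
r/z = 4.9/4.8 = 1.0208; [1+(r/z)²]^(−5/2) = 0.16781.
Δσ_z = 3×877/(2π×4.8²) × 0.16781 = 18.174 × 0.16781 = 3.05 kPa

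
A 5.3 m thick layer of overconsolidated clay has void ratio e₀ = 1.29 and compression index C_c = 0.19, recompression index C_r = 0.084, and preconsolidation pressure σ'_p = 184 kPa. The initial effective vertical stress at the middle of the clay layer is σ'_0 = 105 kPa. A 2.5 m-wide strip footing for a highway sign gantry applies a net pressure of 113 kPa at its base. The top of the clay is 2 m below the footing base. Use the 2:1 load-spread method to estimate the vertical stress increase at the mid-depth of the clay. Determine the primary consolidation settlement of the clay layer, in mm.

Mid-depth of clay below the footing base: z = 2 + 5.3/2 = 4.65 m.
Stress increase at mid-clay by the 2:1 spreading method:
Δσ = qB/(B+z) = 113×2.5/(2.5+4.65) = 39.51 kPa
Final effective stress: σ'_f = 105 + 39.51 = 144.51 kPa.
σ'_f = 144.51 ≤ σ'_p = 184 kPa, so the clay remains overconsolidated and only the recompression index applies:
S_c = C_r·H/(1+e₀)·log₁₀(σ'_f/σ'_0) = 0.084×5.3/2.29×log₁₀(144.51/105)
    = 0.19441 × 0.13871 = 0.02697 m

S_c ≈ 27 mm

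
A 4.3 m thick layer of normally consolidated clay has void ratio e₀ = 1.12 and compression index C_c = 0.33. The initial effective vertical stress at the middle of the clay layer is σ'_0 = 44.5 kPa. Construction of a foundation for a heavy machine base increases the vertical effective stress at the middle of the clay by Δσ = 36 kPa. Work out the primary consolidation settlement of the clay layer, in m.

Final effective stress: σ'_f = σ'_0 + Δσ = 44.5 + 36 = 80.5 kPa.
Normally consolidated clay, so the full stress increment lies on the virgin compression line:
S_c = C_c·H/(1+e₀)·log₁₀(σ'_f/σ'_0) = 0.33×4.3/(1+1.12)×log₁₀(80.5/44.5)
    = 0.66934 × 0.25744 = 0.1723 m

S_c ≈ 0.172 m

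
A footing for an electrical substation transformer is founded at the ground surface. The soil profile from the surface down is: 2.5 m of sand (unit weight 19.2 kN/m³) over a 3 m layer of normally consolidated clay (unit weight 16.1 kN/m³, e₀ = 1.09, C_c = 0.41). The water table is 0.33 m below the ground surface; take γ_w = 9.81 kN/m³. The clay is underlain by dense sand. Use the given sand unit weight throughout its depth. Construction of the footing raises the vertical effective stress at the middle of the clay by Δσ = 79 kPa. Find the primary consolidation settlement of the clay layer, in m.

S_c ≈ 0.296 m

Mid-depth of clay below the ground surface: z = 2.5 + 3/2 = 4 m.
Total vertical stress at mid-clay: σ_v = 19.2×2.5 + 16.1×1.5 = 72.15 kPa.
Pore pressure: u = 9.81×(4 − 0.33) = 36.003 kPa.
Initial effective stress: σ'_0 = σ_v − u = 72.15 − 36.003 = 36.147 kPa.
Final effective stress: σ'_f = σ'_0 + Δσ = 36.147 + 79 = 115.15 kPa.
Normally consolidated clay, so the full stress increment lies on the virgin compression line:
S_c = C_c·H/(1+e₀)·log₁₀(σ'_f/σ'_0) = 0.41×3/(1+1.09)×log₁₀(115.15/36.147)
    = 0.58852 × 0.50319 = 0.2961 m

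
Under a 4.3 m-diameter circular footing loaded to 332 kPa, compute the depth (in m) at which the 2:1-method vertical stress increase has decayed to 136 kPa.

z ≈ 2.42 m

2:1 spreading — at depth z the loaded area has grown by z in each plan dimension:
qD²/(D+z)² = Δσ_z ⇒ z = D(√(q/Δσ_z) − 1) = 4.3×(√(332/136) − 1) = 2.418 m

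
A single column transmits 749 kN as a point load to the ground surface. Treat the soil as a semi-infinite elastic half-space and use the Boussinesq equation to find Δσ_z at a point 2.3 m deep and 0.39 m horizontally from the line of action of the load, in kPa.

Boussinesq vertical stress below a point load on an elastic half-space:
Δσ_z = 3P/(2πz²) · [1 + (r/z)²]^(−5/2)
r/z = 0.39/2.3 = 0.16957; [1+(r/z)²]^(−5/2) = 0.93159.
Δσ_z = 3×749/(2π×2.3²) × 0.93159 = 67.603 × 0.93159 = 62.98 kPa

Δσ_z ≈ 63 kPa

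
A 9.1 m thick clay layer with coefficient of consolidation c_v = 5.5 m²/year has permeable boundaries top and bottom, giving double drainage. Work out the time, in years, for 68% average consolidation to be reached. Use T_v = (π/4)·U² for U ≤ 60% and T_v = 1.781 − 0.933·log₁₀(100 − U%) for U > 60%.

t ≈ 1.42 years

Drainage path length: H_d = H/2 = 4.55 m (double drainage).
U > 60%: T_v = 1.781 − 0.933·log₁₀(100 − 68) = 0.3767.
t = T_v·H_d²/c_v = 0.3767×4.55²/5.5 = 1.418 years.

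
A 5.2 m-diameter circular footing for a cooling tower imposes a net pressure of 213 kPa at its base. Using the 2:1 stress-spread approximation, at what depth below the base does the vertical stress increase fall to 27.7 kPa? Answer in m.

2:1 spreading — at depth z the loaded area has grown by z in each plan dimension:
qD²/(D+z)² = Δσ_z ⇒ z = D(√(q/Δσ_z) − 1) = 5.2×(√(213/27.7) − 1) = 9.22 m

z ≈ 9.22 m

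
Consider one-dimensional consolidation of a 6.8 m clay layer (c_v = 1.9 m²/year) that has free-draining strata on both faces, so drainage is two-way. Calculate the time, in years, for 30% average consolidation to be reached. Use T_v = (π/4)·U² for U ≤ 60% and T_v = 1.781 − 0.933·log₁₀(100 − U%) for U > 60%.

Drainage path length: H_d = H/2 = 3.4 m (double drainage).
U ≤ 60%: T_v = (π/4)·U² = (π/4)×0.3² = 0.070686.
t = T_v·H_d²/c_v = 0.070686×3.4²/1.9 = 0.4301 years.

t ≈ 0.43 years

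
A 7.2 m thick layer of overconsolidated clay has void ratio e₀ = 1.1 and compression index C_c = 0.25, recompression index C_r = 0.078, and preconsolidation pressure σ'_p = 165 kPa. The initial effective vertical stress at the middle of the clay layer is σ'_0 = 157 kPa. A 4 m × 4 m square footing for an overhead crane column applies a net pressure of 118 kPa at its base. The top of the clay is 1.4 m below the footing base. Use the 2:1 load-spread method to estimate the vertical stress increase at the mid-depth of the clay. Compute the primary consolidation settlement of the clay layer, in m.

Mid-depth of clay below the footing base: z = 1.4 + 7.2/2 = 5 m.
Stress increase at mid-clay by the 2:1 spreading method:
Δσ = qBL/((B+z)(L+z)) = 118×4×4/((4+5)(4+5)) = 23.309 kPa
Final effective stress: σ'_f = 157 + 23.309 = 180.31 kPa.
σ'_f = 180.31 > σ'_p = 165 kPa, so the stress path crosses the preconsolidation pressure — recompression up to σ'_p, then virgin compression beyond:
S_c = H/(1+e₀)·[C_r·log₁₀(σ'_p/σ'_0) + C_c·log₁₀(σ'_f/σ'_p)]
    = 7.2/2.1 × [0.078×log₁₀(165/157) + 0.25×log₁₀(180.31/165)]
    = 3.4286 × [0.0016836 + 0.009634] = 0.0388 m

S_c ≈ 0.0388 m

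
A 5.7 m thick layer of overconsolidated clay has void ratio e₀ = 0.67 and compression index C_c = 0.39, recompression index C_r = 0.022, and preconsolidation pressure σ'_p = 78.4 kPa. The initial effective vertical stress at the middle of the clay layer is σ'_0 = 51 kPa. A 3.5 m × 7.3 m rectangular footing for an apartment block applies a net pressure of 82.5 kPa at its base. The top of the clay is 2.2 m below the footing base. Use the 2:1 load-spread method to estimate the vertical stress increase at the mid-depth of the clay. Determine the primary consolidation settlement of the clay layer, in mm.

Mid-depth of clay below the footing base: z = 2.2 + 5.7/2 = 5.05 m.
Stress increase at mid-clay by the 2:1 spreading method:
Δσ = qBL/((B+z)(L+z)) = 82.5×3.5×7.3/((3.5+5.05)(7.3+5.05)) = 19.962 kPa
Final effective stress: σ'_f = 51 + 19.962 = 70.962 kPa.
σ'_f = 70.962 ≤ σ'_p = 78.4 kPa, so the clay remains overconsolidated and only the recompression index applies:
S_c = C_r·H/(1+e₀)·log₁₀(σ'_f/σ'_0) = 0.022×5.7/1.67×log₁₀(70.962/51)
    = 0.07509 × 0.14346 = 0.01077 m

S_c ≈ 10.8 mm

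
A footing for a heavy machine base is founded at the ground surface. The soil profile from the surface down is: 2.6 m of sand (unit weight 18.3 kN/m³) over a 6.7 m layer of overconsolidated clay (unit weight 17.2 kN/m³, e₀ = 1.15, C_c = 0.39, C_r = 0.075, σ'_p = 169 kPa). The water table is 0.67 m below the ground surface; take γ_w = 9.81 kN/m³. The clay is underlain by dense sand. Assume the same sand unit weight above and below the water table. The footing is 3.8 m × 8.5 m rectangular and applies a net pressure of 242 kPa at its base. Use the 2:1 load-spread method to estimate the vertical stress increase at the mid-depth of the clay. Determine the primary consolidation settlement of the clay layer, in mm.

Mid-depth of clay below the ground surface: z = 2.6 + 6.7/2 = 5.95 m.
Total vertical stress at mid-clay: σ_v = 18.3×2.6 + 17.2×3.35 = 105.2 kPa.
Pore pressure: u = 9.81×(5.95 − 0.67) = 51.797 kPa.
Initial effective stress: σ'_0 = σ_v − u = 105.2 − 51.797 = 53.403 kPa.
Stress increase at mid-clay by the 2:1 spreading method:
Δσ = qBL/((B+z)(L+z)) = 242×3.8×8.5/((3.8+5.95)(8.5+5.95)) = 55.481 kPa
Final effective stress: σ'_f = 53.403 + 55.481 = 108.88 kPa.
σ'_f = 108.88 ≤ σ'_p = 169 kPa, so the clay remains overconsolidated and only the recompression index applies:
S_c = C_r·H/(1+e₀)·log₁₀(σ'_f/σ'_0) = 0.075×6.7/2.15×log₁₀(108.88/53.403)
    = 0.23372 × 0.30938 = 0.07231 m

S_c ≈ 72.3 mm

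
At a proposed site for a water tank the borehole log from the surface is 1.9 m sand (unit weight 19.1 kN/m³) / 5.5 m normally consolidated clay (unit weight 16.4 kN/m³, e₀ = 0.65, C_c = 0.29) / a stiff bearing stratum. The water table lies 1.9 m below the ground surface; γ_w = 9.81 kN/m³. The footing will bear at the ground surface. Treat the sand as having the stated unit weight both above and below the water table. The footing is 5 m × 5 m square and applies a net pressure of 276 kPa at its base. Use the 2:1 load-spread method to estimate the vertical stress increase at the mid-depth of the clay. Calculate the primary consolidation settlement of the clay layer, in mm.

S_c ≈ 361 mm

Mid-depth of clay below the ground surface: z = 1.9 + 5.5/2 = 4.65 m.
Total vertical stress at mid-clay: σ_v = 19.1×1.9 + 16.4×2.75 = 81.39 kPa.
Pore pressure: u = 9.81×(4.65 − 1.9) = 26.978 kPa.
Initial effective stress: σ'_0 = σ_v − u = 81.39 − 26.978 = 54.412 kPa.
Stress increase at mid-clay by the 2:1 spreading method:
Δσ = qBL/((B+z)(L+z)) = 276×5×5/((5+4.65)(5+4.65)) = 74.096 kPa
Final effective stress: σ'_f = σ'_0 + Δσ = 54.412 + 74.096 = 128.51 kPa.
Normally consolidated clay, so the full stress increment lies on the virgin compression line:
S_c = C_c·H/(1+e₀)·log₁₀(σ'_f/σ'_0) = 0.29×5.5/(1+0.65)×log₁₀(128.51/54.412)
    = 0.96667 × 0.37324 = 0.3608 m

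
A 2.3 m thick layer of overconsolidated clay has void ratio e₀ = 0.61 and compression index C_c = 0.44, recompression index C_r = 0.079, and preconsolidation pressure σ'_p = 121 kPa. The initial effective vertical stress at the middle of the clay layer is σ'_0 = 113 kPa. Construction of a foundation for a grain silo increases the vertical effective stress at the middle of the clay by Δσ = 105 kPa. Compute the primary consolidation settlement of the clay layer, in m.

Final effective stress: σ'_f = 113 + 105 = 218 kPa.
σ'_f = 218 > σ'_p = 121 kPa, so the stress path crosses the preconsolidation pressure — recompression up to σ'_p, then virgin compression beyond:
S_c = H/(1+e₀)·[C_r·log₁₀(σ'_p/σ'_0) + C_c·log₁₀(σ'_f/σ'_p)]
    = 2.3/1.61 × [0.079×log₁₀(121/113) + 0.44×log₁₀(218/121)]
    = 1.4286 × [0.0023468 + 0.1125] = 0.1641 m

S_c ≈ 0.164 m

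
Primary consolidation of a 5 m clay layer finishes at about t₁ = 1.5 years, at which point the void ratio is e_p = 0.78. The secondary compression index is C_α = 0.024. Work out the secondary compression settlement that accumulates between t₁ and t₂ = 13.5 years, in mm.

Secondary compression: S_s = C_α·H/(1+e_p)·log₁₀(t₂/t₁)
S_s = 0.024×5/(1+0.78)×log₁₀(13.5/1.5)
    = 0.06742 × 0.9542 = 0.06433 m

S_s ≈ 64.3 mm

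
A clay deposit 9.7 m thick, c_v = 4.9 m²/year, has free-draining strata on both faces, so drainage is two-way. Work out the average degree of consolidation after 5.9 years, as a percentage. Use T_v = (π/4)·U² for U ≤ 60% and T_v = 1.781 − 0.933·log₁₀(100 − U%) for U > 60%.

Drainage path length: H_d = H/2 = 4.85 m (double drainage).
T_v = c_v·t/H_d² = 4.9×5.9/4.85² = 1.229.
T_v = 1.229 corresponds to the U > 60% branch:
U = 1 − 10^((1.781 − T_v)/0.933)/100 = 0.9609

U ≈ 96.1 %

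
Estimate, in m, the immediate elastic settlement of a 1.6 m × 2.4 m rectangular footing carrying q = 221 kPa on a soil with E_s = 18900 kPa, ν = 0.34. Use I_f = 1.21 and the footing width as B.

Immediate (elastic) settlement: S_e = q·B·(1−ν²)/E_s · I_f.
S_e = 221 × 1.6 × (1 − 0.34²) / 18900 × 1.21
    = 221 × 1.6 × 0.8844 / 18900 × 1.21
    = 0.02002 m

S_e ≈ 0.02 m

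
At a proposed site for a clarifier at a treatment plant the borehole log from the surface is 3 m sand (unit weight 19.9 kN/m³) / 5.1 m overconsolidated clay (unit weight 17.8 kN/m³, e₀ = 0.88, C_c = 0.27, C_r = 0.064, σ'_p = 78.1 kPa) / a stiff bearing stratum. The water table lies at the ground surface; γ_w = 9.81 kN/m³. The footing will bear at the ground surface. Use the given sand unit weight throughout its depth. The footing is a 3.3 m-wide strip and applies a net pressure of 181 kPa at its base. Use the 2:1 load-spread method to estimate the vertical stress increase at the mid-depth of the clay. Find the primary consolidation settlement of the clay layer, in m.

Mid-depth of clay below the ground surface: z = 3 + 5.1/2 = 5.55 m.
Total vertical stress at mid-clay: σ_v = 19.9×3 + 17.8×2.55 = 105.09 kPa.
Pore pressure: u = 9.81×(5.55 − 0) = 54.446 kPa.
Initial effective stress: σ'_0 = σ_v − u = 105.09 − 54.446 = 50.644 kPa.
Stress increase at mid-clay by the 2:1 spreading method:
Δσ = qB/(B+z) = 181×3.3/(3.3+5.55) = 67.492 kPa
Final effective stress: σ'_f = 50.644 + 67.492 = 118.14 kPa.
σ'_f = 118.14 > σ'_p = 78.1 kPa, so the stress path crosses the preconsolidation pressure — recompression up to σ'_p, then virgin compression beyond:
S_c = H/(1+e₀)·[C_r·log₁₀(σ'_p/σ'_0) + C_c·log₁₀(σ'_f/σ'_p)]
    = 5.1/1.88 × [0.064×log₁₀(78.1/50.644) + 0.27×log₁₀(118.14/78.1)]
    = 2.7128 × [0.01204 + 0.048531] = 0.1643 m

S_c ≈ 0.164 m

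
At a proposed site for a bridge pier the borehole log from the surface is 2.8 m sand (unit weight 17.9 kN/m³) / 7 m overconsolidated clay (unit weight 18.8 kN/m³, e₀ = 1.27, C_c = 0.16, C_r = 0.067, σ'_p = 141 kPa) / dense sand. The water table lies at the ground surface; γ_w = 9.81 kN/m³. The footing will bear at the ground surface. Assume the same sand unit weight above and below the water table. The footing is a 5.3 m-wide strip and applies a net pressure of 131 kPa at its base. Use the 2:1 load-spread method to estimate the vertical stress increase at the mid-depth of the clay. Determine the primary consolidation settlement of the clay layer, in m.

S_c ≈ 0.0668 m

Mid-depth of clay below the ground surface: z = 2.8 + 7/2 = 6.3 m.
Total vertical stress at mid-clay: σ_v = 17.9×2.8 + 18.8×3.5 = 115.92 kPa.
Pore pressure: u = 9.81×(6.3 − 0) = 61.803 kPa.
Initial effective stress: σ'_0 = σ_v − u = 115.92 − 61.803 = 54.117 kPa.
Stress increase at mid-clay by the 2:1 spreading method:
Δσ = qB/(B+z) = 131×5.3/(5.3+6.3) = 59.853 kPa
Final effective stress: σ'_f = 54.117 + 59.853 = 113.97 kPa.
σ'_f = 113.97 ≤ σ'_p = 141 kPa, so the clay remains overconsolidated and only the recompression index applies:
S_c = C_r·H/(1+e₀)·log₁₀(σ'_f/σ'_0) = 0.067×7/2.27×log₁₀(113.97/54.117)
    = 0.20661 × 0.32346 = 0.06683 m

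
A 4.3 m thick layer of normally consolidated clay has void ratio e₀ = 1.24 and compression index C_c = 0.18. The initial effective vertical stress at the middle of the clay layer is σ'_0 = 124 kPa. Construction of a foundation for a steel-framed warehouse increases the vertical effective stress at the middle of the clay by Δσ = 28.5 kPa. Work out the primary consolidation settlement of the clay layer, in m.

S_c ≈ 0.031 m

Final effective stress: σ'_f = σ'_0 + Δσ = 124 + 28.5 = 152.5 kPa.
Normally consolidated clay, so the full stress increment lies on the virgin compression line:
S_c = C_c·H/(1+e₀)·log₁₀(σ'_f/σ'_0) = 0.18×4.3/(1+1.24)×log₁₀(152.5/124)
    = 0.34554 × 0.089848 = 0.03105 m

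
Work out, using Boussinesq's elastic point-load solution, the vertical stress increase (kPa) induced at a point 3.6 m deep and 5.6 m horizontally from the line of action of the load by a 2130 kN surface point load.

Δσ_z ≈ 3.63 kPa

Boussinesq vertical stress below a point load on an elastic half-space:
Δσ_z = 3P/(2πz²) · [1 + (r/z)²]^(−5/2)
r/z = 5.6/3.6 = 1.5556; [1+(r/z)²]^(−5/2) = 0.046239.
Δσ_z = 3×2130/(2π×3.6²) × 0.046239 = 78.472 × 0.046239 = 3.628 kPa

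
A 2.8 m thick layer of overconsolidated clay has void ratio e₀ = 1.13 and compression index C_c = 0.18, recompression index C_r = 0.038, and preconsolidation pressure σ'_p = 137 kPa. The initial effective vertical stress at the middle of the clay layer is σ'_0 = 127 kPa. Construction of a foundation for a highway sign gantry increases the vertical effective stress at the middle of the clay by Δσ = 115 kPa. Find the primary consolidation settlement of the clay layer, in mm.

Final effective stress: σ'_f = 127 + 115 = 242 kPa.
σ'_f = 242 > σ'_p = 137 kPa, so the stress path crosses the preconsolidation pressure — recompression up to σ'_p, then virgin compression beyond:
S_c = H/(1+e₀)·[C_r·log₁₀(σ'_p/σ'_0) + C_c·log₁₀(σ'_f/σ'_p)]
    = 2.8/2.13 × [0.038×log₁₀(137/127) + 0.18×log₁₀(242/137)]
    = 1.3146 × [0.0012508 + 0.044477] = 0.06011 m

S_c ≈ 60.1 mm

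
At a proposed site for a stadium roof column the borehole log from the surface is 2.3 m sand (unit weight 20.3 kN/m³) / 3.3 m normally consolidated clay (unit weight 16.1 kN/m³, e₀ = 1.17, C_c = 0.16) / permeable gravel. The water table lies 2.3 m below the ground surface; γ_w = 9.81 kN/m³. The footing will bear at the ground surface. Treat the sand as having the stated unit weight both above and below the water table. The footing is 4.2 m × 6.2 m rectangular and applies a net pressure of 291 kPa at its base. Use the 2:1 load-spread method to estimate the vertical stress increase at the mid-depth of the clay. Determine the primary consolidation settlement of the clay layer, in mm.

Mid-depth of clay below the ground surface: z = 2.3 + 3.3/2 = 3.95 m.
Total vertical stress at mid-clay: σ_v = 20.3×2.3 + 16.1×1.65 = 73.255 kPa.
Pore pressure: u = 9.81×(3.95 − 2.3) = 16.186 kPa.
Initial effective stress: σ'_0 = σ_v − u = 73.255 − 16.186 = 57.069 kPa.
Stress increase at mid-clay by the 2:1 spreading method:
Δσ = qBL/((B+z)(L+z)) = 291×4.2×6.2/((4.2+3.95)(6.2+3.95)) = 91.603 kPa
Final effective stress: σ'_f = σ'_0 + Δσ = 57.069 + 91.603 = 148.67 kPa.
Normally consolidated clay, so the full stress increment lies on the virgin compression line:
S_c = C_c·H/(1+e₀)·log₁₀(σ'_f/σ'_0) = 0.16×3.3/(1+1.17)×log₁₀(148.67/57.069)
    = 0.24332 × 0.41582 = 0.1012 m

S_c ≈ 101 mm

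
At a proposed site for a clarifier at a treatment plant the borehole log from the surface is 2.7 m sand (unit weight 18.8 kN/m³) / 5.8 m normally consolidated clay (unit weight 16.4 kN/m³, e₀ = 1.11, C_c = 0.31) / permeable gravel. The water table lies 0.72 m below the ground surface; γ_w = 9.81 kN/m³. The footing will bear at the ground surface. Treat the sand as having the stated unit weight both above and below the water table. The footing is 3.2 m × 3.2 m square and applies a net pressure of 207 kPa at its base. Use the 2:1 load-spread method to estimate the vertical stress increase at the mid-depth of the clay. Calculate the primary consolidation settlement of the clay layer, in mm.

S_c ≈ 160 mm

Mid-depth of clay below the ground surface: z = 2.7 + 5.8/2 = 5.6 m.
Total vertical stress at mid-clay: σ_v = 18.8×2.7 + 16.4×2.9 = 98.32 kPa.
Pore pressure: u = 9.81×(5.6 − 0.72) = 47.873 kPa.
Initial effective stress: σ'_0 = σ_v − u = 98.32 − 47.873 = 50.447 kPa.
Stress increase at mid-clay by the 2:1 spreading method:
Δσ = qBL/((B+z)(L+z)) = 207×3.2×3.2/((3.2+5.6)(3.2+5.6)) = 27.372 kPa
Final effective stress: σ'_f = σ'_0 + Δσ = 50.447 + 27.372 = 77.819 kPa.
Normally consolidated clay, so the full stress increment lies on the virgin compression line:
S_c = C_c·H/(1+e₀)·log₁₀(σ'_f/σ'_0) = 0.31×5.8/(1+1.11)×log₁₀(77.819/50.447)
    = 0.85213 × 0.18825 = 0.1604 m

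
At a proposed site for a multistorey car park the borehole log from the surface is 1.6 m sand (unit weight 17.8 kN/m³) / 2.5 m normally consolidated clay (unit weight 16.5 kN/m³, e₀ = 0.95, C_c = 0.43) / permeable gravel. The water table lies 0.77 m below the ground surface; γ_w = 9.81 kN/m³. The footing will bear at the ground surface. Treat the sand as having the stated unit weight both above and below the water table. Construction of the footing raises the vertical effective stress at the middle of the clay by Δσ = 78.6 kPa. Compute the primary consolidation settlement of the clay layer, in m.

Mid-depth of clay below the ground surface: z = 1.6 + 2.5/2 = 2.85 m.
Total vertical stress at mid-clay: σ_v = 17.8×1.6 + 16.5×1.25 = 49.105 kPa.
Pore pressure: u = 9.81×(2.85 − 0.77) = 20.405 kPa.
Initial effective stress: σ'_0 = σ_v − u = 49.105 − 20.405 = 28.7 kPa.
Final effective stress: σ'_f = σ'_0 + Δσ = 28.7 + 78.6 = 107.3 kPa.
Normally consolidated clay, so the full stress increment lies on the virgin compression line:
S_c = C_c·H/(1+e₀)·log₁₀(σ'_f/σ'_0) = 0.43×2.5/(1+0.95)×log₁₀(107.3/28.7)
    = 0.55128 × 0.57272 = 0.3157 m

S_c ≈ 0.316 m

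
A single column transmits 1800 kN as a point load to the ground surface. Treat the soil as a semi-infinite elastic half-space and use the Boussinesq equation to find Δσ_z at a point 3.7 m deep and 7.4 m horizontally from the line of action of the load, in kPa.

Δσ_z ≈ 1.12 kPa

Boussinesq vertical stress below a point load on an elastic half-space:
Δσ_z = 3P/(2πz²) · [1 + (r/z)²]^(−5/2)
r/z = 7.4/3.7 = 2; [1+(r/z)²]^(−5/2) = 0.017889.
Δσ_z = 3×1800/(2π×3.7²) × 0.017889 = 62.778 × 0.017889 = 1.123 kPa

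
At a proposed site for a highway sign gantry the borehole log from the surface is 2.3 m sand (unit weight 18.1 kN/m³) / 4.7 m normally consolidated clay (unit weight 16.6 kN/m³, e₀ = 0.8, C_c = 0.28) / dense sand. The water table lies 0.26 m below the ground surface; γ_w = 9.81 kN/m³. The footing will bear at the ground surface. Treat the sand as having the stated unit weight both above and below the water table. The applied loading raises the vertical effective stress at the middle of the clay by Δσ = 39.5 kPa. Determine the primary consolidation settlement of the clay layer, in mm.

S_c ≈ 228 mm

Mid-depth of clay below the ground surface: z = 2.3 + 4.7/2 = 4.65 m.
Total vertical stress at mid-clay: σ_v = 18.1×2.3 + 16.6×2.35 = 80.64 kPa.
Pore pressure: u = 9.81×(4.65 − 0.26) = 43.066 kPa.
Initial effective stress: σ'_0 = σ_v − u = 80.64 − 43.066 = 37.574 kPa.
Final effective stress: σ'_f = σ'_0 + Δσ = 37.574 + 39.5 = 77.074 kPa.
Normally consolidated clay, so the full stress increment lies on the virgin compression line:
S_c = C_c·H/(1+e₀)·log₁₀(σ'_f/σ'_0) = 0.28×4.7/(1+0.8)×log₁₀(77.074/37.574)
    = 0.73111 × 0.31202 = 0.2281 m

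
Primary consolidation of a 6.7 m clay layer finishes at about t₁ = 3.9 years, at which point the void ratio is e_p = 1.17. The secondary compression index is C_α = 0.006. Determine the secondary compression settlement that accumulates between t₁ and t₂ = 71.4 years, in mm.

S_s ≈ 23.4 mm

Secondary compression: S_s = C_α·H/(1+e_p)·log₁₀(t₂/t₁)
S_s = 0.006×6.7/(1+1.17)×log₁₀(71.4/3.9)
    = 0.01853 × 1.263 = 0.02339 m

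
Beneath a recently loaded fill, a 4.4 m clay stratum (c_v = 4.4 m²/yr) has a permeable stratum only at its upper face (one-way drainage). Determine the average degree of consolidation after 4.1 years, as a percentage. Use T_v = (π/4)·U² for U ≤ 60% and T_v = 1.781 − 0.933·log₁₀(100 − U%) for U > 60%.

U ≈ 91.9 %

Drainage path length: H_d = H = 4.4 m (single drainage).
T_v = c_v·t/H_d² = 4.4×4.1/4.4² = 0.93182.
T_v = 0.93182 corresponds to the U > 60% branch:
U = 1 − 10^((1.781 − T_v)/0.933)/100 = 0.9187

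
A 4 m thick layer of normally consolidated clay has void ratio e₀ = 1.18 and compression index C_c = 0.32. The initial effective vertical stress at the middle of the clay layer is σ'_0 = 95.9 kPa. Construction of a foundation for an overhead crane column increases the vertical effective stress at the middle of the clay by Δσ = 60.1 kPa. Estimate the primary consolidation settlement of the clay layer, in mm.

Final effective stress: σ'_f = σ'_0 + Δσ = 95.9 + 60.1 = 156 kPa.
Normally consolidated clay, so the full stress increment lies on the virgin compression line:
S_c = C_c·H/(1+e₀)·log₁₀(σ'_f/σ'_0) = 0.32×4/(1+1.18)×log₁₀(156/95.9)
    = 0.58716 × 0.21131 = 0.1241 m

S_c ≈ 124 mm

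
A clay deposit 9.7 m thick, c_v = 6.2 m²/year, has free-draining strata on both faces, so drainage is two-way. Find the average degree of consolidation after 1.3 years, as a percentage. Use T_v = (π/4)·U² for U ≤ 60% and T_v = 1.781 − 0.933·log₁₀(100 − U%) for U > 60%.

U ≈ 65.2 %

Drainage path length: H_d = H/2 = 4.85 m (double drainage).
T_v = c_v·t/H_d² = 6.2×1.3/4.85² = 0.34265.
T_v = 0.34265 corresponds to the U > 60% branch:
U = 1 − 10^((1.781 − T_v)/0.933)/100 = 0.652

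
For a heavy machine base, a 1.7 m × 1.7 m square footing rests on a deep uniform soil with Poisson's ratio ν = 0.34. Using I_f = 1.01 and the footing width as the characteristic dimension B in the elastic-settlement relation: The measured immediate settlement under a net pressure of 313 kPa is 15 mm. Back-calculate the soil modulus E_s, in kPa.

S_e = q·B·(1−ν²)/E_s · I_f  ⇒  E_s = q·B·(1−ν²)·I_f / S_e.
E_s = 313 × 1.7 × 0.8844 × 1.01 / 0.015 = 31690 kPa

E_s ≈ 31700 kPa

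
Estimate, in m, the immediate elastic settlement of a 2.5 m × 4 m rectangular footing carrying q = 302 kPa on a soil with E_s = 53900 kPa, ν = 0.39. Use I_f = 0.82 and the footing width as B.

S_e ≈ 0.00974 m

Immediate (elastic) settlement: S_e = q·B·(1−ν²)/E_s · I_f.
S_e = 302 × 2.5 × (1 − 0.39²) / 53900 × 0.82
    = 302 × 2.5 × 0.8479 / 53900 × 0.82
    = 0.009739 m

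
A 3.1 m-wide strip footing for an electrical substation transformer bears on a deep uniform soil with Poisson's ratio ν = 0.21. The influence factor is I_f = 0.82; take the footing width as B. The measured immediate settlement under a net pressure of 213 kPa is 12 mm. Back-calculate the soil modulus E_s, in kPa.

E_s ≈ 43100 kPa

S_e = q·B·(1−ν²)/E_s · I_f  ⇒  E_s = q·B·(1−ν²)·I_f / S_e.
E_s = 213 × 3.1 × 0.9559 × 0.82 / 0.012 = 43130 kPa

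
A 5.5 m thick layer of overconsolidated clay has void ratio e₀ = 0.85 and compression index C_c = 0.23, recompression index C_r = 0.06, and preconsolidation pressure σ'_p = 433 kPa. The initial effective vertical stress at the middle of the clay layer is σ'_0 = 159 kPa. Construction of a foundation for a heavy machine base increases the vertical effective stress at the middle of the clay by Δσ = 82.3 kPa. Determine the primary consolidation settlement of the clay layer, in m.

Final effective stress: σ'_f = 159 + 82.3 = 241.3 kPa.
σ'_f = 241.3 ≤ σ'_p = 433 kPa, so the clay remains overconsolidated and only the recompression index applies:
S_c = C_r·H/(1+e₀)·log₁₀(σ'_f/σ'_0) = 0.06×5.5/1.85×log₁₀(241.3/159)
    = 0.17838 × 0.18116 = 0.03232 m

S_c ≈ 0.0323 m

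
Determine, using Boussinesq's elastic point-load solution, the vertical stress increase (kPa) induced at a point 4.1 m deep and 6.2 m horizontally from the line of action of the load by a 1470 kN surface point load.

Boussinesq vertical stress below a point load on an elastic half-space:
Δσ_z = 3P/(2πz²) · [1 + (r/z)²]^(−5/2)
r/z = 6.2/4.1 = 1.5122; [1+(r/z)²]^(−5/2) = 0.051061.
Δσ_z = 3×1470/(2π×4.1²) × 0.051061 = 41.753 × 0.051061 = 2.132 kPa

Δσ_z ≈ 2.13 kPa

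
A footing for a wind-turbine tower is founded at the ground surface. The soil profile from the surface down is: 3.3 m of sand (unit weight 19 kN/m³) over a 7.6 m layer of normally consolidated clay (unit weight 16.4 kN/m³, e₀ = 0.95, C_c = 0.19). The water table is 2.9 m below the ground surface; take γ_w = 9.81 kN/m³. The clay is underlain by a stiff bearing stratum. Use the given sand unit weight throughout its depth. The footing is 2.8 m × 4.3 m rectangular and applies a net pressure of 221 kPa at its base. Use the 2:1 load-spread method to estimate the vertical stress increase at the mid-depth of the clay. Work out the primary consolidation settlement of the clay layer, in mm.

Mid-depth of clay below the ground surface: z = 3.3 + 7.6/2 = 7.1 m.
Total vertical stress at mid-clay: σ_v = 19×3.3 + 16.4×3.8 = 125.02 kPa.
Pore pressure: u = 9.81×(7.1 − 2.9) = 41.202 kPa.
Initial effective stress: σ'_0 = σ_v − u = 125.02 − 41.202 = 83.818 kPa.
Stress increase at mid-clay by the 2:1 spreading method:
Δσ = qBL/((B+z)(L+z)) = 221×2.8×4.3/((2.8+7.1)(4.3+7.1)) = 23.576 kPa
Final effective stress: σ'_f = σ'_0 + Δσ = 83.818 + 23.576 = 107.39 kPa.
Normally consolidated clay, so the full stress increment lies on the virgin compression line:
S_c = C_c·H/(1+e₀)·log₁₀(σ'_f/σ'_0) = 0.19×7.6/(1+0.95)×log₁₀(107.39/83.818)
    = 0.74051 × 0.10763 = 0.0797 m

S_c ≈ 79.7 mm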